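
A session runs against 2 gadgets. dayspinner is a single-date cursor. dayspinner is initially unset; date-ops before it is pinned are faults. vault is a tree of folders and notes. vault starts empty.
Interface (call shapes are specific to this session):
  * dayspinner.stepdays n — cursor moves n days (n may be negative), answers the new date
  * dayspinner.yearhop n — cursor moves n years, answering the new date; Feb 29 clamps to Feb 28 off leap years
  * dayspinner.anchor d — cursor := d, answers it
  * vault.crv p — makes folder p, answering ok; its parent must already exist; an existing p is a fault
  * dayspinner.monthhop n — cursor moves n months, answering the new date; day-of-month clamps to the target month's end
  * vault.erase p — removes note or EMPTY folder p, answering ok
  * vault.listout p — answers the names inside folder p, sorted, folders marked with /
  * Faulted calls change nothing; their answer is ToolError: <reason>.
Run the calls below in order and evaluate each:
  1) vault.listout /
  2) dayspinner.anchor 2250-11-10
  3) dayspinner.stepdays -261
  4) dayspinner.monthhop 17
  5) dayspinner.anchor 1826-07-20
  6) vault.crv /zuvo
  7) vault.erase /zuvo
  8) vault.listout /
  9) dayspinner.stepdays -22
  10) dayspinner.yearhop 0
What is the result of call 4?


→ vault.listout(p: /)
← []
→ dayspinner.anchor(d: 2250-11-10)
← 2250-11-10
→ dayspinner.stepdays(n: -261)
← 2250-02-22
→ dayspinner.monthhop(n: 17)
← 2251-07-22
→ dayspinner.anchor(d: 1826-07-20)
← 1826-07-20
→ vault.crv(p: /zuvo)
← ok
→ vault.erase(p: /zuvo)
← ok
→ vault.listout(p: /)
← []
→ dayspinner.stepdays(n: -22)
← 1826-06-28
→ dayspinner.yearhop(n: 0)
← 1826-06-28

Answer: 2251-07-22


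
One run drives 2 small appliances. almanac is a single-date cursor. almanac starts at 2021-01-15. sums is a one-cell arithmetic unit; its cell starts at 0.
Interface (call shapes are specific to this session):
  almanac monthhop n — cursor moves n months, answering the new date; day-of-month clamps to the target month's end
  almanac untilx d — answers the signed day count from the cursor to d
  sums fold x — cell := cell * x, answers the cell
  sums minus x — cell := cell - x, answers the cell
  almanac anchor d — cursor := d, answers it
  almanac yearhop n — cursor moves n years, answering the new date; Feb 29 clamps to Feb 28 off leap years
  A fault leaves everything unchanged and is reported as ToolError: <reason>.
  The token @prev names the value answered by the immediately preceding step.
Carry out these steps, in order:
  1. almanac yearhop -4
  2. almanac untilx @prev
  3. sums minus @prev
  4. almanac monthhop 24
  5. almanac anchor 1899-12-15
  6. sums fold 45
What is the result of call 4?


Answer: 2019-01-15

Derivation:
-> almanac yearhop(n→-4)
<- 2017-01-15
-> almanac untilx(d→@prev)
<- 0
-> sums minus(x→@prev)
<- 0
-> almanac monthhop(n→24)
<- 2019-01-15
-> almanac anchor(d→1899-12-15)
<- 1899-12-15
-> sums fold(x→45)
<- 0


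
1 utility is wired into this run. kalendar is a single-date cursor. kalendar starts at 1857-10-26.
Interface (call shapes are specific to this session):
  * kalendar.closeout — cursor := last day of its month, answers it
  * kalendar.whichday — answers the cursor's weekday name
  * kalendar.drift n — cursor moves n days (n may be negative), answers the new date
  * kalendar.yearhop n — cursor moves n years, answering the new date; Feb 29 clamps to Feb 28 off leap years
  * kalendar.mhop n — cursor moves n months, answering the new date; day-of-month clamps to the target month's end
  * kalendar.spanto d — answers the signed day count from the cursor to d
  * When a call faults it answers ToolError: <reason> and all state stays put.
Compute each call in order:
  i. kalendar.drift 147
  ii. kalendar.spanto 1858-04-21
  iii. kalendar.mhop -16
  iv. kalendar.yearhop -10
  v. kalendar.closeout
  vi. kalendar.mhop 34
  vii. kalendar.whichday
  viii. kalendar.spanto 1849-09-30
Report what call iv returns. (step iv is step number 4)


Act: kalendar.drift[n→147]
Obs: 1858-03-22
Act: kalendar.spanto[d→1858-04-21]
Obs: 30
Act: kalendar.mhop[n→-16]
Obs: 1856-11-22
Act: kalendar.yearhop[n→-10]
Obs: 1846-11-22
Act: kalendar.closeout[]
Obs: 1846-11-30
Act: kalendar.mhop[n→34]
Obs: 1849-09-30
Act: kalendar.whichday[]
Obs: Sunday
Act: kalendar.spanto[d→1849-09-30]
Obs: 0

Answer: 1846-11-22


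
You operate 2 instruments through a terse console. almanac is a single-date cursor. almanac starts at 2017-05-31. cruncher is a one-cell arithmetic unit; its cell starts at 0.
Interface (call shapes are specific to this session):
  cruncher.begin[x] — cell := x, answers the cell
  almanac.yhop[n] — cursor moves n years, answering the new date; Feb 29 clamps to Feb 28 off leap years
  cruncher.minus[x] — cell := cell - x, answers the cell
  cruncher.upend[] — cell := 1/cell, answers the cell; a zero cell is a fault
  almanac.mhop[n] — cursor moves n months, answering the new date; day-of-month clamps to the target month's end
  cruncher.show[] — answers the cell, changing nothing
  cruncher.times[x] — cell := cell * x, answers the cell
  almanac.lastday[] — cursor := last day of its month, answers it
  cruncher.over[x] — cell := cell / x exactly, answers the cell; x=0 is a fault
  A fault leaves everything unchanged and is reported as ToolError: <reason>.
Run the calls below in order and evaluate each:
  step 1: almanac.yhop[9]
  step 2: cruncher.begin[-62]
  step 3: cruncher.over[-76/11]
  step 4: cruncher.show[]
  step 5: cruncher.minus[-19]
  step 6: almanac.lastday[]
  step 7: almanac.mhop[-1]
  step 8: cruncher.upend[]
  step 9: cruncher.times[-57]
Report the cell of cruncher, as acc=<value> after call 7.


Answer: acc=1063/38

Derivation:
Now I run almanac.yhop using n: 9, yielding 2026-05-31.
Calling cruncher.begin using x: -62, giving -62.
I invoke cruncher.over using x: -76/11, which returns 341/38.
Calling cruncher.show(), — result: 341/38.
Calling cruncher.minus using x: -19, which returns 1063/38.
Invoking almanac.lastday(), yielding 2026-05-31.
Invoking almanac.mhop using n: -1, → 2026-04-30.
Invoking cruncher.upend, → 38/1063.
I run cruncher.times using x: -57, → -2166/1063.


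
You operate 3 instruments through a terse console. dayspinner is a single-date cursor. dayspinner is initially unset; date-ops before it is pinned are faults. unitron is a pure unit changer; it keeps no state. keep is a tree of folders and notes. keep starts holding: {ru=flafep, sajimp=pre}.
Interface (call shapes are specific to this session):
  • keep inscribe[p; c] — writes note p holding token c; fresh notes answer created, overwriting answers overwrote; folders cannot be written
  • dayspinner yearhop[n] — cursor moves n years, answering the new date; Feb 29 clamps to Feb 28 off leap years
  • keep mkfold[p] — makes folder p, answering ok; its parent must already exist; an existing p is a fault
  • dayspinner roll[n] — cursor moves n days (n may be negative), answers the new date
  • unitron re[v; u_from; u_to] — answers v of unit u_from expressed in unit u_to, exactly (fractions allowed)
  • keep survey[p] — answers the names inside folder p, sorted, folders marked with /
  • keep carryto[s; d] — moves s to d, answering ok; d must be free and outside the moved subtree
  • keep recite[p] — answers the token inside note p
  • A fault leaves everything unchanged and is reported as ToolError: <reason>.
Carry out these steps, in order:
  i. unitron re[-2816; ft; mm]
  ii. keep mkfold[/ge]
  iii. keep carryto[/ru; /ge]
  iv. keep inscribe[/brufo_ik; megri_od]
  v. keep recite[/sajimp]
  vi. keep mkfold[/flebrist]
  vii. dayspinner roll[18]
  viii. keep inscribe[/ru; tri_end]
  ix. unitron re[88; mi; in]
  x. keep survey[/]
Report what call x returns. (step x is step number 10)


==> unitron re(v: -2816, u_from: ft, u_to: mm)
<== -4291584/5
==> keep mkfold(p: /ge)
<== ok
==> keep carryto(s: /ru, d: /ge)
<== ToolError: exists
==> keep inscribe(p: /brufo_ik, c: megri_od)
<== created
==> keep recite(p: /sajimp)
<== pre
==> keep mkfold(p: /flebrist)
<== ok
==> dayspinner roll(n: 18)
<== ToolError: no date set
==> keep inscribe(p: /ru, c: tri_end)
<== overwrote
==> unitron re(v: 88, u_from: mi, u_to: in)
<== 5575680
==> keep survey(p: /)
<== [brufo_ik, flebrist/, ge/, ru, sajimp]

Answer: [brufo_ik, flebrist/, ge/, ru, sajimp]


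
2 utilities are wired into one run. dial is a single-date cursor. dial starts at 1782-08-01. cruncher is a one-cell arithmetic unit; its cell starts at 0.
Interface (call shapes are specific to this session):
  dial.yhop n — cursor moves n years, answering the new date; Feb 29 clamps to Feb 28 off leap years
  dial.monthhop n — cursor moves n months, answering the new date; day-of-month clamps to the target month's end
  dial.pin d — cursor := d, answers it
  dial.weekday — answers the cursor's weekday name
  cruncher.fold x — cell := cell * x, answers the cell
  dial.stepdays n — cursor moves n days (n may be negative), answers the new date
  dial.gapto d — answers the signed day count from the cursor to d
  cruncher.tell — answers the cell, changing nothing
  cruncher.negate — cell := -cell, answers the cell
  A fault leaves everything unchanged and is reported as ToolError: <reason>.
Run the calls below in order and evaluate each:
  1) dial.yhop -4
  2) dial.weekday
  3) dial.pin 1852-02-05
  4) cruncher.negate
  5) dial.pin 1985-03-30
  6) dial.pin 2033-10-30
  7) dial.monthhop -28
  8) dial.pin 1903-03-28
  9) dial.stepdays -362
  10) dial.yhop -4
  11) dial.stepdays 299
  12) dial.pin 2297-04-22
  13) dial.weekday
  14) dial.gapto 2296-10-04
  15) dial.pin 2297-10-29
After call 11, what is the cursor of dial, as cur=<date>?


I try dial.yhop passing n: -4: 1778-08-01.
Calling dial.weekday(), giving Saturday.
Then dial.pin passing d: 1852-02-05: 1852-02-05.
I try cruncher.negate, and see 0.
Now I run dial.pin passing d: 1985-03-30, yielding 1985-03-30.
I call dial.pin passing d: 2033-10-30, yielding 2033-10-30.
I run dial.monthhop passing n: -28, giving 2031-06-30.
I invoke dial.pin passing d: 1903-03-28, yielding 1903-03-28.
I invoke dial.stepdays passing n: -362: 1902-03-31.
I call dial.yhop passing n: -4, and observe 1898-03-31.
Using dial.stepdays passing n: 299: 1899-01-24.
I run dial.pin passing d: 2297-04-22, → 2297-04-22.
Using dial.weekday(): Thursday.
Now I run dial.gapto passing d: 2296-10-04: -200.
I try dial.pin passing d: 2297-10-29, and see 2297-10-29.

Answer: cur=1899-01-24


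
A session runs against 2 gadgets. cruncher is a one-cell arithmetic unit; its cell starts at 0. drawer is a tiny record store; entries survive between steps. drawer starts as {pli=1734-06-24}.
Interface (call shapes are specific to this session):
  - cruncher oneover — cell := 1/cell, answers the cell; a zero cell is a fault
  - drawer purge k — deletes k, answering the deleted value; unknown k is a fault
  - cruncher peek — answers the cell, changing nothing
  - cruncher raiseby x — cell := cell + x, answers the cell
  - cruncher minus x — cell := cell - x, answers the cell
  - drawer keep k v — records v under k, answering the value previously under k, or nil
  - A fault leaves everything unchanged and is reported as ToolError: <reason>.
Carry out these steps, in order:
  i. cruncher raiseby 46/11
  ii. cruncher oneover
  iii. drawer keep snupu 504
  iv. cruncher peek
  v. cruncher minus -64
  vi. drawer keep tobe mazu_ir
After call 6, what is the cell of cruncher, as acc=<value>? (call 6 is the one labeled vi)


% cruncher raiseby(x='46/11') == 46/11
% cruncher oneover() == 11/46
% drawer keep(k='snupu', v='504') == nil
% cruncher peek() == 11/46
% cruncher minus(x='-64') == 2955/46
% drawer keep(k='tobe', v='mazu_ir') == nil

Answer: acc=2955/46


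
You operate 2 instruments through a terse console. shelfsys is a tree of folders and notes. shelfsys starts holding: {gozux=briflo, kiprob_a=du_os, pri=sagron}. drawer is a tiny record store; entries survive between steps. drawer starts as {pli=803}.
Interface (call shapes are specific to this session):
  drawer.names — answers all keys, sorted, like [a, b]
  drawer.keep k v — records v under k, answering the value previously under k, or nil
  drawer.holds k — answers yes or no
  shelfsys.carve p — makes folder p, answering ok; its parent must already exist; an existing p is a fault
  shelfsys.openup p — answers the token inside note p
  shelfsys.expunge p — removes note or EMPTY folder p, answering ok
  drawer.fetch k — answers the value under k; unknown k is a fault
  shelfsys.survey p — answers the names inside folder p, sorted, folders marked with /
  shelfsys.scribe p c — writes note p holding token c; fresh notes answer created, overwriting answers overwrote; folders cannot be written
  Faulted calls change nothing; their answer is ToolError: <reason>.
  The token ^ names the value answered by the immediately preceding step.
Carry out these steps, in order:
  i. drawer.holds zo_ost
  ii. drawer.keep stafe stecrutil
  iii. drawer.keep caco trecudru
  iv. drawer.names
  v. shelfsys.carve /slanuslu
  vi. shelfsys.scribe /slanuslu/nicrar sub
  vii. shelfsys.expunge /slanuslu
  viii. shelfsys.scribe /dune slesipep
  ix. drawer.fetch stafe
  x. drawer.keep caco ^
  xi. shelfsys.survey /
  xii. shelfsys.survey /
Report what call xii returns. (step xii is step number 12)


Answer: [dune, gozux, kiprob_a, pri, slanuslu/]

Derivation:
==> drawer.holds(k='zo_ost')
<== no
==> drawer.keep(k='stafe', v='stecrutil')
<== nil
==> drawer.keep(k='caco', v='trecudru')
<== nil
==> drawer.names()
<== [caco, pli, stafe]
==> shelfsys.carve(p='/slanuslu')
<== ok
==> shelfsys.scribe(p='/slanuslu/nicrar', c='sub')
<== created
==> shelfsys.expunge(p='/slanuslu')
<== ToolError: not empty
==> shelfsys.scribe(p='/dune', c='slesipep')
<== created
==> drawer.fetch(k='stafe')
<== stecrutil
==> drawer.keep(k='caco', v='^')
<== trecudru
==> shelfsys.survey(p='/')
<== [dune, gozux, kiprob_a, pri, slanuslu/]
==> shelfsys.survey(p='/')
<== [dune, gozux, kiprob_a, pri, slanuslu/]


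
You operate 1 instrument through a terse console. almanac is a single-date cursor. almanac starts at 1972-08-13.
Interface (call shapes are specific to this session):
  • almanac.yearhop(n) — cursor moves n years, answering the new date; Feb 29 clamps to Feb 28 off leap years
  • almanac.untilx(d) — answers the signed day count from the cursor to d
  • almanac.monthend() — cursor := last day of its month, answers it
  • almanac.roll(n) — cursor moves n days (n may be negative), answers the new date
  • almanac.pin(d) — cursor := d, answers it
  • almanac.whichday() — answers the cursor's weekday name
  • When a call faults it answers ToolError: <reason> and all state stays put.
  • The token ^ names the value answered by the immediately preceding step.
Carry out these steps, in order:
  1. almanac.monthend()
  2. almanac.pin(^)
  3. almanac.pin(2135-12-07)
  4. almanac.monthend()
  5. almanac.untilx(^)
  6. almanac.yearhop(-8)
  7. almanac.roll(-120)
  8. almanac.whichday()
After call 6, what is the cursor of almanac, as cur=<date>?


Act: monthend[]
Obs: 1972-08-31
Act: pin[d: ^]
Obs: 1972-08-31
Act: pin[d: 2135-12-07]
Obs: 2135-12-07
Act: monthend[]
Obs: 2135-12-31
Act: untilx[d: ^]
Obs: 0
Act: yearhop[n: -8]
Obs: 2127-12-31
Act: roll[n: -120]
Obs: 2127-09-02
Act: whichday[]
Obs: Tuesday

Answer: cur=2127-12-31


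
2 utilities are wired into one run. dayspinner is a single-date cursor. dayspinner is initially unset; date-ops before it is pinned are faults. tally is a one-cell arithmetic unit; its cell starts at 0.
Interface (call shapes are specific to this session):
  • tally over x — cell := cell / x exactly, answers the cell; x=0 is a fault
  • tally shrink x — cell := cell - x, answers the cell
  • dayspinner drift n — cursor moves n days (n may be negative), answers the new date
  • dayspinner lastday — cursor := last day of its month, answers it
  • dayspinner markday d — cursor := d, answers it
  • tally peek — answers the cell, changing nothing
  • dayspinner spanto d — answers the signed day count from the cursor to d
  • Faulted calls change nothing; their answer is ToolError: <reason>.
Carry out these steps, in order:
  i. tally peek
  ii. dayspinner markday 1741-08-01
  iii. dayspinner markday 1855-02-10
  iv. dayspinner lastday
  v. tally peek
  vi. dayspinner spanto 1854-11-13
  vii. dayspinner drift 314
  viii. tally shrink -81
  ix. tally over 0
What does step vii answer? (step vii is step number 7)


$ tally peek
:: 0
$ dayspinner markday d→1741-08-01
:: 1741-08-01
$ dayspinner markday d→1855-02-10
:: 1855-02-10
$ dayspinner lastday
:: 1855-02-28
$ tally peek
:: 0
$ dayspinner spanto d→1854-11-13
:: -107
$ dayspinner drift n→314
:: 1856-01-08
$ tally shrink x→-81
:: 81
$ tally over x→0
:: ToolError: division by zero

Answer: 1856-01-08


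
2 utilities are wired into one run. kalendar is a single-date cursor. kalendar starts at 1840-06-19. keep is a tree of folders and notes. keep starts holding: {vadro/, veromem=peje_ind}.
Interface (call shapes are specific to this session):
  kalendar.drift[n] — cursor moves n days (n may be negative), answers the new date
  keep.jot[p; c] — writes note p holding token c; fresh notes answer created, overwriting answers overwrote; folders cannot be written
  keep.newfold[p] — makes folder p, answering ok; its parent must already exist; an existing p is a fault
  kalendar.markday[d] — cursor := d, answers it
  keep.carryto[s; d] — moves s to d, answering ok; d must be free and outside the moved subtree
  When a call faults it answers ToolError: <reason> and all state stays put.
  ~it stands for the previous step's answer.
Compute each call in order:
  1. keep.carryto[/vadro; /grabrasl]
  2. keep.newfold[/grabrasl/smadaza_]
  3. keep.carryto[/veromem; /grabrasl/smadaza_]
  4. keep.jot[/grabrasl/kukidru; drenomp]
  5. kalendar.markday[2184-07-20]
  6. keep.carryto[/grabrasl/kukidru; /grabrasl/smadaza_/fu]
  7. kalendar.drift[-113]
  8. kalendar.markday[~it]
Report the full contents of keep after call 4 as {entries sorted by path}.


Invoking carryto with s=/vadro, d=/grabrasl, — result: ok.
Invoking newfold with p=/grabrasl/smadaza_, — result: ok.
I call carryto with s=/veromem, d=/grabrasl/smadaza_, yielding ToolError: exists.
I call jot with p=/grabrasl/kukidru, c=drenomp, and observe created.
Then markday with d=2184-07-20, — result: 2184-07-20.
Then carryto with s=/grabrasl/kukidru, d=/grabrasl/smadaza_/fu, which returns ok.
Next I call drift with n=-113, giving 2184-03-29.
Next I call markday with d=~it, — result: 2184-03-29.

Answer: {grabrasl/, grabrasl/kukidru=drenomp, grabrasl/smadaza_/, veromem=peje_ind}


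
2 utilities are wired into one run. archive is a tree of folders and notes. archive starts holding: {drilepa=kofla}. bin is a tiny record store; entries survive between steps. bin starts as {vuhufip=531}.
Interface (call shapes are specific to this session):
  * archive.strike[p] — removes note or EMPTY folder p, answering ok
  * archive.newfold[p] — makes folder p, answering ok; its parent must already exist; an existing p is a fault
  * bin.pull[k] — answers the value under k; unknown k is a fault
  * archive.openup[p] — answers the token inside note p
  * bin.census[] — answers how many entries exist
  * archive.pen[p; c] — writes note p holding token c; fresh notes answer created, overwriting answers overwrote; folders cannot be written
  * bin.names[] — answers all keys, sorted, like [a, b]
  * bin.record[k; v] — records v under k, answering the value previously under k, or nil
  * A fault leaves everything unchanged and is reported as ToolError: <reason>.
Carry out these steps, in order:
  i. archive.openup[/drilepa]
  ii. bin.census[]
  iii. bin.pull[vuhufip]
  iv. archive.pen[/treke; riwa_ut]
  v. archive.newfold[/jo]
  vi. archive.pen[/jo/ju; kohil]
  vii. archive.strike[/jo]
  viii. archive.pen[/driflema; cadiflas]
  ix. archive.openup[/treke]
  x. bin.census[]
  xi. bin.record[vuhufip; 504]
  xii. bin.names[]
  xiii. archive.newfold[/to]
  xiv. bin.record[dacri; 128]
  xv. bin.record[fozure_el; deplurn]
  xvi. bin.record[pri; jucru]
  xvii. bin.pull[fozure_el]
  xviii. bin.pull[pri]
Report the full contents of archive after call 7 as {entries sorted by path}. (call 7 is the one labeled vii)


// openup(p='/drilepa') == kofla
// census() == 1
// pull(k='vuhufip') == 531
// pen(p='/treke', c='riwa_ut') == created
// newfold(p='/jo') == ok
// pen(p='/jo/ju', c='kohil') == created
// strike(p='/jo') == ToolError: not empty
// pen(p='/driflema', c='cadiflas') == created
// openup(p='/treke') == riwa_ut
// census() == 1
// record(k='vuhufip', v='504') == 531
// names() == [vuhufip]
// newfold(p='/to') == ok
// record(k='dacri', v='128') == nil
// record(k='fozure_el', v='deplurn') == nil
// record(k='pri', v='jucru') == nil
// pull(k='fozure_el') == deplurn
// pull(k='pri') == jucru

Answer: {drilepa=kofla, jo/, jo/ju=kohil, treke=riwa_ut}


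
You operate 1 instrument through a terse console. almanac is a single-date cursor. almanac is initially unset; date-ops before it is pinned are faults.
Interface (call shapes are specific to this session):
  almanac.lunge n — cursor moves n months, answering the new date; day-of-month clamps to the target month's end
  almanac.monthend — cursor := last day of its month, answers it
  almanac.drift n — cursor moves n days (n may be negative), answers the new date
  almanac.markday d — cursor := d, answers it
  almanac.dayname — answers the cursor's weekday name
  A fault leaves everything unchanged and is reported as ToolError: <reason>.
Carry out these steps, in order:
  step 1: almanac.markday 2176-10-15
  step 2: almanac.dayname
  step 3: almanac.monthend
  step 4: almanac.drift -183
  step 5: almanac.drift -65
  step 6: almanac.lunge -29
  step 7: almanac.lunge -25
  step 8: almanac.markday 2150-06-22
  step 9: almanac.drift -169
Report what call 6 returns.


Act: almanac.markday[d: 2176-10-15]
Obs: 2176-10-15
Act: almanac.dayname[]
Obs: Tuesday
Act: almanac.monthend[]
Obs: 2176-10-31
Act: almanac.drift[n: -183]
Obs: 2176-05-01
Act: almanac.drift[n: -65]
Obs: 2176-02-26
Act: almanac.lunge[n: -29]
Obs: 2173-09-26
Act: almanac.lunge[n: -25]
Obs: 2171-08-26
Act: almanac.markday[d: 2150-06-22]
Obs: 2150-06-22
Act: almanac.drift[n: -169]
Obs: 2150-01-04

Answer: 2173-09-26


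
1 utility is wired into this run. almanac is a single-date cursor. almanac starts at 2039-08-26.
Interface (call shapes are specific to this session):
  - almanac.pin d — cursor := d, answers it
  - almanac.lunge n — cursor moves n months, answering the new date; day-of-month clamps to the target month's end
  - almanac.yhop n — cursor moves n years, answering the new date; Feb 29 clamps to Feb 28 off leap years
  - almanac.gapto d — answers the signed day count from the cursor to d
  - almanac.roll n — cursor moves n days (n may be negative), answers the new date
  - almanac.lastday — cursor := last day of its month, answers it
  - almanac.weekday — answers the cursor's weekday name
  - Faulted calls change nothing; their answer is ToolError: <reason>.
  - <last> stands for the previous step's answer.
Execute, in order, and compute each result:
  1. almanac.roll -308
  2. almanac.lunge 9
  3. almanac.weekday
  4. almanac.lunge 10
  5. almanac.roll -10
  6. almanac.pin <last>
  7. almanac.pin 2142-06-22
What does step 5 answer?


I call almanac.roll(-308), and get 2038-10-22.
Calling almanac.lunge(9), → 2039-07-22.
I invoke almanac.weekday(), and see Friday.
Now I run almanac.lunge(10), yielding 2040-05-22.
I call almanac.roll(-10), yielding 2040-05-12.
I call almanac.pin(<last>), → 2040-05-12.
Invoking almanac.pin(2142-06-22), giving 2142-06-22.

Answer: 2040-05-12


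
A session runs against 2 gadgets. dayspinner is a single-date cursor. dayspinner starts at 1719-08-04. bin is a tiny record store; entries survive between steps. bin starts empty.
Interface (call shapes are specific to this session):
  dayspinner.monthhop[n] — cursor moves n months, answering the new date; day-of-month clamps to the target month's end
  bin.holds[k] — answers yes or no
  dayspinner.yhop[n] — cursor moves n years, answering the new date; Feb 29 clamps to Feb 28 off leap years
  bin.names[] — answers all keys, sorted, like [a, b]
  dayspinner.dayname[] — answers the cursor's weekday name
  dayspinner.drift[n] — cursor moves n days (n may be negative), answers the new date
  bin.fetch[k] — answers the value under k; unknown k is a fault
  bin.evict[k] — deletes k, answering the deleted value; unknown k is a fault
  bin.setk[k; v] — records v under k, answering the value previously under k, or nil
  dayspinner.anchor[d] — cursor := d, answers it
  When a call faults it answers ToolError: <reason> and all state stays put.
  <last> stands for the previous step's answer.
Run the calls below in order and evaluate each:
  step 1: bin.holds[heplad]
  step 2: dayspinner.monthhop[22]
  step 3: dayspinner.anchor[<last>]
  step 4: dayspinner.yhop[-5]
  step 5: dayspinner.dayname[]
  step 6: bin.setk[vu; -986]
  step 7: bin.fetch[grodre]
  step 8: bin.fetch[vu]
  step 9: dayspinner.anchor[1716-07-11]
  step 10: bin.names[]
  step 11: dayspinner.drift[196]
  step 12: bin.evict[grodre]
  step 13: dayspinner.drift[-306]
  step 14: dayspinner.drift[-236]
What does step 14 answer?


Do: holds[heplad]
See: no
Do: monthhop[22]
See: 1721-06-04
Do: anchor[<last>]
See: 1721-06-04
Do: yhop[-5]
See: 1716-06-04
Do: dayname[]
See: Thursday
Do: setk[vu; -986]
See: nil
Do: fetch[grodre]
See: ToolError: no such key grodre
Do: fetch[vu]
See: -986
Do: anchor[1716-07-11]
See: 1716-07-11
Do: names[]
See: [vu]
Do: drift[196]
See: 1717-01-23
Do: evict[grodre]
See: ToolError: no such key grodre
Do: drift[-306]
See: 1716-03-23
Do: drift[-236]
See: 1715-07-31

Answer: 1715-07-31


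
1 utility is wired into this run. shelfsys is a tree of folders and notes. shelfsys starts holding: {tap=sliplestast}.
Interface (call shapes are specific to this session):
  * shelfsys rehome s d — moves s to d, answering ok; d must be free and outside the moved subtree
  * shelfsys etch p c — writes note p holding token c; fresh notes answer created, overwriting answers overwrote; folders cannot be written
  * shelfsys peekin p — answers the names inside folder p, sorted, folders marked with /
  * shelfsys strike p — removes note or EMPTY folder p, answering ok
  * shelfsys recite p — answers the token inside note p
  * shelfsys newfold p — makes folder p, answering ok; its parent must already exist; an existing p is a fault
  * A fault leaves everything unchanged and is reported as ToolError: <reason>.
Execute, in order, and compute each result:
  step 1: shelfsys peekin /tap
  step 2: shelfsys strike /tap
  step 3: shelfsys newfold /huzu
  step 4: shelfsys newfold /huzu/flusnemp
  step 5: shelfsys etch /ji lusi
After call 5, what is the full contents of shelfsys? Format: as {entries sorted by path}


Now I run shelfsys peekin(p=/tap), which returns ToolError: not a directory.
Now I run shelfsys strike(p=/tap), and see ok.
I call shelfsys newfold(p=/huzu), and get ok.
I use shelfsys newfold(p=/huzu/flusnemp), which returns ok.
Next I call shelfsys etch(p=/ji, c=lusi): created.

Answer: {huzu/, huzu/flusnemp/, ji=lusi}


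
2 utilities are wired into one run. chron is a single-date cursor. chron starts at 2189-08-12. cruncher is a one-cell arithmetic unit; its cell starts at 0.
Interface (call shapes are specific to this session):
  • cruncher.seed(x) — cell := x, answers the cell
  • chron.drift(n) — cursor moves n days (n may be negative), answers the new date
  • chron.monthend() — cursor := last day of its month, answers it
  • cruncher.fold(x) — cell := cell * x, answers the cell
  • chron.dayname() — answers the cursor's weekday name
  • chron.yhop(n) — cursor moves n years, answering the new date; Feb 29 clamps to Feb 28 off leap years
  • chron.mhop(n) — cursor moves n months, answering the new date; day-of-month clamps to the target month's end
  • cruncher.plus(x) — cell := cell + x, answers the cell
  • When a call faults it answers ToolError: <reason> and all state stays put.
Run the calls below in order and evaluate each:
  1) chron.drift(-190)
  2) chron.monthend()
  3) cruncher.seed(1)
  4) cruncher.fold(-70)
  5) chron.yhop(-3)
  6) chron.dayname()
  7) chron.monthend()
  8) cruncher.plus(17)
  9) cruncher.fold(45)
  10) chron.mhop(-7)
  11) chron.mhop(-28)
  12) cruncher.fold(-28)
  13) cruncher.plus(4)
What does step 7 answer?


-> chron.drift(n='-190')
<- 2189-02-03
-> chron.monthend()
<- 2189-02-28
-> cruncher.seed(x='1')
<- 1
-> cruncher.fold(x='-70')
<- -70
-> chron.yhop(n='-3')
<- 2186-02-28
-> chron.dayname()
<- Tuesday
-> chron.monthend()
<- 2186-02-28
-> cruncher.plus(x='17')
<- -53
-> cruncher.fold(x='45')
<- -2385
-> chron.mhop(n='-7')
<- 2185-07-28
-> chron.mhop(n='-28')
<- 2183-03-28
-> cruncher.fold(x='-28')
<- 66780
-> cruncher.plus(x='4')
<- 66784

Answer: 2186-02-28


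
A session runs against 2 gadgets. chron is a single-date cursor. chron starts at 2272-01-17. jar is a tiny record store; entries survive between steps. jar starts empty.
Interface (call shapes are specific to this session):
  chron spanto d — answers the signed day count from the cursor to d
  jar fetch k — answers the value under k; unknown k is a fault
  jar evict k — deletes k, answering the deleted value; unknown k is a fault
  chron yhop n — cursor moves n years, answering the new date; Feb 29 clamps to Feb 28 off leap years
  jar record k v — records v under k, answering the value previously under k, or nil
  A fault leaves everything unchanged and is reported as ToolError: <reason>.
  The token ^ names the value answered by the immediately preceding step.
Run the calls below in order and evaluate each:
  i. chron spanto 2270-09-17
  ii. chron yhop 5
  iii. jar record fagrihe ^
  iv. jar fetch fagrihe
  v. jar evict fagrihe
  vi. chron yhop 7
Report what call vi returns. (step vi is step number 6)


Answer: 2284-01-17

Derivation:
·→ chron spanto(2270-09-17)
·← -487
·→ chron yhop(5)
·← 2277-01-17
·→ jar record(fagrihe, ^)
·← nil
·→ jar fetch(fagrihe)
·← 2277-01-17
·→ jar evict(fagrihe)
·← 2277-01-17
·→ chron yhop(7)
·← 2284-01-17


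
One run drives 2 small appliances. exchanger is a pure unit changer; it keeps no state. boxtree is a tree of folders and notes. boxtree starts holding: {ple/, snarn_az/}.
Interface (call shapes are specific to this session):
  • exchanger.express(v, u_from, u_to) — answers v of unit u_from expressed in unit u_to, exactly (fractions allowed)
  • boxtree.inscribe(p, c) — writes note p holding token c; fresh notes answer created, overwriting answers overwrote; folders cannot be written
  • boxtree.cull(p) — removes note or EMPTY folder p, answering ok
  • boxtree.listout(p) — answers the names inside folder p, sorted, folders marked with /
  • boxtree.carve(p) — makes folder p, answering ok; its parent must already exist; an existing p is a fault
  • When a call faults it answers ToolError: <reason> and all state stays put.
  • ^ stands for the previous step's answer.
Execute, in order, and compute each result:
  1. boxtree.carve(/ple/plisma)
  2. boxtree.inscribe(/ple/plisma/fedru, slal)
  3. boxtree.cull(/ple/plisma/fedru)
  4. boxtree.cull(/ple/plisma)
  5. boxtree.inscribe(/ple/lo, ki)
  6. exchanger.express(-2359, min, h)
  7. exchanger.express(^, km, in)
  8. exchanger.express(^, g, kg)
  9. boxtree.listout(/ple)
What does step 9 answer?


% boxtree.carve p='/ple/plisma'
  ok
% boxtree.inscribe p='/ple/plisma/fedru' c='slal'
  created
% boxtree.cull p='/ple/plisma/fedru'
  ok
% boxtree.cull p='/ple/plisma'
  ok
% boxtree.inscribe p='/ple/lo' c='ki'
  created
% exchanger.express v='-2359' u_from='min' u_to='h'
  -2359/60
% exchanger.express v='^' u_from='km' u_to='in'
  -589750000/381
% exchanger.express v='^' u_from='g' u_to='kg'
  -589750/381
% boxtree.listout p='/ple'
  [lo]

Answer: [lo]


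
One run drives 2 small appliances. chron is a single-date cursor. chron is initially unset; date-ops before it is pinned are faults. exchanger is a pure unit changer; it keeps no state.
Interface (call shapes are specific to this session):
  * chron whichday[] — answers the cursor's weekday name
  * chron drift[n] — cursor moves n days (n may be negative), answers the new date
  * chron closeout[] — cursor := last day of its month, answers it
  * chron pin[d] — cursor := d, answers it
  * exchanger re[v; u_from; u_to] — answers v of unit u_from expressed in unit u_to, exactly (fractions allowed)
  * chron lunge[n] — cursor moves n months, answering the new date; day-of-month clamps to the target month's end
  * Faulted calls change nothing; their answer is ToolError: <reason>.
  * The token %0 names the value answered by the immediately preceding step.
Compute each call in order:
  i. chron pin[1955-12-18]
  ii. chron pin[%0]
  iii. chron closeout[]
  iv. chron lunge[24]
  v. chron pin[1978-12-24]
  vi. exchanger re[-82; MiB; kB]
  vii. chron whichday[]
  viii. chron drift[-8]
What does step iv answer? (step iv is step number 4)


[in] chron pin d='1955-12-18'
[out] 1955-12-18
[in] chron pin d='%0'
[out] 1955-12-18
[in] chron closeout
[out] 1955-12-31
[in] chron lunge n='24'
[out] 1957-12-31
[in] chron pin d='1978-12-24'
[out] 1978-12-24
[in] exchanger re v='-82' u_from='MiB' u_to='kB'
[out] -10747904/125
[in] chron whichday
[out] Sunday
[in] chron drift n='-8'
[out] 1978-12-16

Answer: 1957-12-31


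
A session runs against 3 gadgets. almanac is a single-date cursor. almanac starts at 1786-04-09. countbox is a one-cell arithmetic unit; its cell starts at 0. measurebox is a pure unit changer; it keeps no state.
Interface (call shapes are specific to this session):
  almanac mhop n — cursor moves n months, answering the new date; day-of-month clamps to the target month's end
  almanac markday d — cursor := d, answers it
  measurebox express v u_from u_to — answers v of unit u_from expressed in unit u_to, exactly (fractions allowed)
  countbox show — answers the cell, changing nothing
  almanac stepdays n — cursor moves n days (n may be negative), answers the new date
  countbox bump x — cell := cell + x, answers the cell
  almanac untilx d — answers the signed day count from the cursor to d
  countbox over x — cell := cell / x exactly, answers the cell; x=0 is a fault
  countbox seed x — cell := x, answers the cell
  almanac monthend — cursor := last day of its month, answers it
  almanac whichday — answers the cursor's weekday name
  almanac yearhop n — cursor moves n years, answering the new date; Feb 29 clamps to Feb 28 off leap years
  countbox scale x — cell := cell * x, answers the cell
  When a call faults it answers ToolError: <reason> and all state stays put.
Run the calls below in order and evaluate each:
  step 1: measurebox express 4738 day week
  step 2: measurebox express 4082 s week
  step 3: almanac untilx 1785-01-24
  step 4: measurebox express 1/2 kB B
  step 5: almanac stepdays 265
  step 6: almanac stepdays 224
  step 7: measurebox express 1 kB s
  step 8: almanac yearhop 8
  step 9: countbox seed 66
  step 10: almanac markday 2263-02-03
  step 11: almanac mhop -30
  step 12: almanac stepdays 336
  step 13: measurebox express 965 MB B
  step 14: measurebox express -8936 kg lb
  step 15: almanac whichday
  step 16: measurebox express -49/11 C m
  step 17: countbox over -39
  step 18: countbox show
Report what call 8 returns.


;; measurebox express(v→4738, u_from→day, u_to→week) ~> 4738/7
;; measurebox express(v→4082, u_from→s, u_to→week) ~> 2041/302400
;; almanac untilx(d→1785-01-24) ~> -440
;; measurebox express(v→1/2, u_from→kB, u_to→B) ~> 500
;; almanac stepdays(n→265) ~> 1786-12-30
;; almanac stepdays(n→224) ~> 1787-08-11
;; measurebox express(v→1, u_from→kB, u_to→s) ~> ToolError: incompatible units
;; almanac yearhop(n→8) ~> 1795-08-11
;; countbox seed(x→66) ~> 66
;; almanac markday(d→2263-02-03) ~> 2263-02-03
;; almanac mhop(n→-30) ~> 2260-08-03
;; almanac stepdays(n→336) ~> 2261-07-05
;; measurebox express(v→965, u_from→MB, u_to→B) ~> 965000000
;; measurebox express(v→-8936, u_from→kg, u_to→lb) ~> -893600000000/45359237
;; almanac whichday() ~> Friday
;; measurebox express(v→-49/11, u_from→C, u_to→m) ~> ToolError: incompatible units
;; countbox over(x→-39) ~> -22/13
;; countbox show() ~> -22/13

Answer: 1795-08-11


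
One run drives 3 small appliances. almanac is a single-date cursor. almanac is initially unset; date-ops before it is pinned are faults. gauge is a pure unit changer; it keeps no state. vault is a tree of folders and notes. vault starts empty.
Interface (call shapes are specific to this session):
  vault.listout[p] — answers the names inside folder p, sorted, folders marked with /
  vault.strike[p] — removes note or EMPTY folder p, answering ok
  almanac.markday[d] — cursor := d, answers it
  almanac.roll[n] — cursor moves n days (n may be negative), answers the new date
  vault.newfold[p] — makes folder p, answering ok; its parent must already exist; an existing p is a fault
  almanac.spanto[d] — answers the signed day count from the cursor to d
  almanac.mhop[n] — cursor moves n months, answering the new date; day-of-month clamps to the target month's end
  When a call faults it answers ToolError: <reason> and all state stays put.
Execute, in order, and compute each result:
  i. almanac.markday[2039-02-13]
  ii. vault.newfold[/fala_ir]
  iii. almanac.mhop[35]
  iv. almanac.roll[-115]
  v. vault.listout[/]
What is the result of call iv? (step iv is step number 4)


Answer: 2041-09-20

Derivation:
;; almanac.markday(d→2039-02-13) => 2039-02-13
;; vault.newfold(p→/fala_ir) => ok
;; almanac.mhop(n→35) => 2042-01-13
;; almanac.roll(n→-115) => 2041-09-20
;; vault.listout(p→/) => [fala_ir/]


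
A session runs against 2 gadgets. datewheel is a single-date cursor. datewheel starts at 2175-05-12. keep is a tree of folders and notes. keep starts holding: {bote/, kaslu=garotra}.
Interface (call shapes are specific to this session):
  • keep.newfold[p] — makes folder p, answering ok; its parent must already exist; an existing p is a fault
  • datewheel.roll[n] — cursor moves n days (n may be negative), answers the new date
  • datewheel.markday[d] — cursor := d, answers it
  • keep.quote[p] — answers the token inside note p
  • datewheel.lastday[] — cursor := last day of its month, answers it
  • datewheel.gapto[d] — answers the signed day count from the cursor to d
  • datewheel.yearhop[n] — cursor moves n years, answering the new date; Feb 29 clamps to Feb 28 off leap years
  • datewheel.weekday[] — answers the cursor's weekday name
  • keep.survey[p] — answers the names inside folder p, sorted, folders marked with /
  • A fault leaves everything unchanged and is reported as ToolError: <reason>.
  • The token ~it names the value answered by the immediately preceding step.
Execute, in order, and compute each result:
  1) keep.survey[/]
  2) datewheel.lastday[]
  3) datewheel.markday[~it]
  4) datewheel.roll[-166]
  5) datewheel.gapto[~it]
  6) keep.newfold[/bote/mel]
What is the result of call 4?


·→ survey(p→/)
·← [bote/, kaslu]
·→ lastday()
·← 2175-05-31
·→ markday(d→~it)
·← 2175-05-31
·→ roll(n→-166)
·← 2174-12-16
·→ gapto(d→~it)
·← 0
·→ newfold(p→/bote/mel)
·← ok

Answer: 2174-12-16


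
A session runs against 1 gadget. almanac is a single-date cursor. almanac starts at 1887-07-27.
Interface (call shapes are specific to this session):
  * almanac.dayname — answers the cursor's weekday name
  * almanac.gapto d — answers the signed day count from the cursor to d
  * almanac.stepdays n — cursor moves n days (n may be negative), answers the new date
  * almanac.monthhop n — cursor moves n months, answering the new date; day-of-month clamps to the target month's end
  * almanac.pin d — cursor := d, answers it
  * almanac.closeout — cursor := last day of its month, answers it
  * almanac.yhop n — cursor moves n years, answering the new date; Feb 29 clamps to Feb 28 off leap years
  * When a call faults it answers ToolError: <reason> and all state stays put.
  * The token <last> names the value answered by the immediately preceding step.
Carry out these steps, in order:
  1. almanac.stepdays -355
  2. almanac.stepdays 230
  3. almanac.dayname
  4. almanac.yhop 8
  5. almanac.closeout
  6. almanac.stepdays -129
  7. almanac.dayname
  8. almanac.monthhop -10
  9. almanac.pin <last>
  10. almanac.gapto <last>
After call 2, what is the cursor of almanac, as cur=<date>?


Answer: cur=1887-03-24

Derivation:
I run almanac.stepdays passing -355: 1886-08-06.
I try almanac.stepdays passing 230: 1887-03-24.
Then almanac.dayname: Thursday.
I use almanac.yhop passing 8, → 1895-03-24.
Then almanac.closeout(), and see 1895-03-31.
I run almanac.stepdays passing -129, which returns 1894-11-22.
I call almanac.dayname, → Thursday.
I invoke almanac.monthhop passing -10, and see 1894-01-22.
Using almanac.pin passing <last>, yielding 1894-01-22.
Invoking almanac.gapto passing <last>, — result: 0.
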